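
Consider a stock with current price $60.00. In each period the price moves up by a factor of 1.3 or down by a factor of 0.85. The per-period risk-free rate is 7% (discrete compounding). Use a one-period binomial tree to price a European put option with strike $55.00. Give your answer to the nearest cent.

$1.91

Risk-neutral probability p = (1 + 0.07 − 0.85)/(1.3 − 0.85) = 0.2200/0.4500 = 0.4889
Terminal stock prices: S_u = 78, S_d = 51
Terminal payoffs (K − S): max(-23, 0) = 0, max(4, 0) = 4
Node 0 (S = 60): V_0 = 1/1.07·[0.4889·0.0000 + 0.5111·4.0000] = 1.9107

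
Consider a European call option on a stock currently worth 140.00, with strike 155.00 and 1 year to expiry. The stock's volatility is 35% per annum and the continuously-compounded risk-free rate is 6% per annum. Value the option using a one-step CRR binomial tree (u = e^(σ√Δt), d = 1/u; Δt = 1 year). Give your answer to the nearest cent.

CRR parameters: u = e^(σ√Δt) = e^(0.35·√1) = 1.4191, d = 1/u = 0.7047
Per-period rate: rΔt = 0.06·1 = 0.06, so R = e^0.06 = 1.0618
Risk-neutral probability p = (e^0.06 − 0.7047)/(1.4191 − 0.7047) = 0.3571/0.7144 = 0.4999
Terminal stock prices: S_u = 198.7, S_d = 98.66
Terminal payoffs (S − K): max(43.67, 0) = 43.67, max(-56.34, 0) = 0
Node 0 (S = 140): V_0 = e^(−0.06)·[0.4999·43.6695 + 0.5001·0.0000] = 20.5608

20.56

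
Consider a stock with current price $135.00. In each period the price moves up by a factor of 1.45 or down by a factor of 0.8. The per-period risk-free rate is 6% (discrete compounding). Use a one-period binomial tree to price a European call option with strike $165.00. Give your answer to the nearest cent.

Risk-neutral probability p = (1 + 0.06 − 0.8)/(1.45 − 0.8) = 0.2600/0.6500 = 0.4000
Terminal stock prices: S_u = 195.8, S_d = 108
Terminal payoffs (S − K): max(30.75, 0) = 30.75, max(-57, 0) = 0
Node 0 (S = 135): V_0 = 1/1.06·[0.4000·30.7500 + 0.6000·0.0000] = 11.6038

$11.60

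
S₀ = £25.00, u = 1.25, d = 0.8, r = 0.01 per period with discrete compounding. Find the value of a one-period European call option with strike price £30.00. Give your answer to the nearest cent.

£0.58

Risk-neutral probability p = (1 + 0.01 − 0.8)/(1.25 − 0.8) = 0.2100/0.4500 = 0.4667
Terminal stock prices: S_u = 31.25, S_d = 20
Terminal payoffs (S − K): max(1.25, 0) = 1.25, max(-10, 0) = 0
Node 0 (S = 25): V_0 = 1/1.01·[0.4667·1.2500 + 0.5333·0.0000] = 0.5776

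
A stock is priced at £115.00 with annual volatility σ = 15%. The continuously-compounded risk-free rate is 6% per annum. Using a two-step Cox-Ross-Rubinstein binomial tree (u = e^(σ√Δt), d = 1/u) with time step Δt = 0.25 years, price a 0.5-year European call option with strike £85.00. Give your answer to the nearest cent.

CRR parameters: u = e^(σ√Δt) = e^(0.15·√0.25) = 1.0779, d = 1/u = 0.9277
Per-period rate: rΔt = 0.06·0.25 = 0.015, so R = e^0.015 = 1.0151
Risk-neutral probability p = (e^0.015 − 0.9277)/(1.0779 − 0.9277) = 0.0874/0.1501 = 0.5819
Terminal stock prices: S_uu = 133.6, S_ud = 115, S_dd = 98.98
Terminal payoffs (S − K): max(48.61, 0) = 48.61, max(30, 0) = 30, max(13.98, 0) = 13.98
Node u (S = 124): V_u = e^(−0.015)·[0.5819·48.6109 + 0.4181·30.0000] = 40.2222
Node d (S = 106.7): V_d = e^(−0.015)·[0.5819·30.0000 + 0.4181·13.9814] = 22.9560
Node 0 (S = 115): V_0 = e^(−0.015)·[0.5819·40.2222 + 0.4181·22.9560] = 32.5121

£32.51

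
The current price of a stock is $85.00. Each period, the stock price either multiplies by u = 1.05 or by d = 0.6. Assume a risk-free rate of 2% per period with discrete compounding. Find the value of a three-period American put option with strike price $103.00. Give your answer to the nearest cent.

$18.00

Risk-neutral probability p = (1 + 0.02 − 0.6)/(1.05 − 0.6) = 0.4200/0.4500 = 0.9333
Terminal stock prices: S_uuu = 98.4, S_uud = 56.23, S_udd = 32.13, S_ddd = 18.36
Terminal payoffs (K − S): max(4.602, 0) = 4.602, max(46.77, 0) = 46.77, max(70.87, 0) = 70.87, max(84.64, 0) = 84.64
Node uu (S = 93.71): continuation = 1/1.02·[0.9333·4.6019 + 0.0667·46.7725] = 7.2679; exercise value = 9.2875 > continuation, so V_uu = 9.2875 (exercise)
Node ud (S = 53.55): continuation = 1/1.02·[0.9333·46.7725 + 0.0667·70.8700] = 47.4304; exercise value = 49.4500 > continuation, so V_ud = 49.4500 (exercise)
Node dd (S = 30.6): continuation = 1/1.02·[0.9333·70.8700 + 0.0667·84.6400] = 70.3804; exercise value = 72.4000 > continuation, so V_dd = 72.4000 (exercise)
Node u (S = 89.25): continuation = 1/1.02·[0.9333·9.2875 + 0.0667·49.4500] = 11.7304; exercise value = 13.7500 > continuation, so V_u = 13.7500 (exercise)
Node d (S = 51): continuation = 1/1.02·[0.9333·49.4500 + 0.0667·72.4000] = 49.9804; exercise value = 52.0000 > continuation, so V_d = 52.0000 (exercise)
Node 0 (S = 85): continuation = 1/1.02·[0.9333·13.7500 + 0.0667·52.0000] = 15.9804; exercise value = 18.0000 > continuation, so V_0 = 18.0000 (exercise)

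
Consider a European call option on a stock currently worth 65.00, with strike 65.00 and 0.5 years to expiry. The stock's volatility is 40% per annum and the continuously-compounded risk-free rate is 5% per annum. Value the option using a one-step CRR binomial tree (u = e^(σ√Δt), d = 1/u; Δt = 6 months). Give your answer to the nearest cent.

CRR parameters: u = e^(σ√Δt) = e^(0.4·√0.5) = 1.3269, d = 1/u = 0.7536
Per-period rate: rΔt = 0.05·0.5 = 0.025, so R = e^0.025 = 1.0253
Risk-neutral probability p = (e^0.025 − 0.7536)/(1.3269 − 0.7536) = 0.2717/0.5733 = 0.4739
Terminal stock prices: S_u = 86.25, S_d = 48.99
Terminal payoffs (S − K): max(21.25, 0) = 21.25, max(-16.01, 0) = 0
Node 0 (S = 65): V_0 = e^(−0.025)·[0.4739·21.2483 + 0.5261·0.0000] = 9.8213

9.82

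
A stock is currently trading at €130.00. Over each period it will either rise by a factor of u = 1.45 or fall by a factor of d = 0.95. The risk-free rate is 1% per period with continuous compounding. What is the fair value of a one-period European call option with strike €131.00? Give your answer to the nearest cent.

Risk-neutral probability p = (e^0.01 − 0.95)/(1.45 − 0.95) = 0.0601/0.5000 = 0.1201
Terminal stock prices: S_u = 188.5, S_d = 123.5
Terminal payoffs (S − K): max(57.5, 0) = 57.5, max(-7.5, 0) = 0
Node 0 (S = 130): V_0 = e^(−0.01)·[0.1201·57.5000 + 0.8799·0.0000] = 6.8371

€6.84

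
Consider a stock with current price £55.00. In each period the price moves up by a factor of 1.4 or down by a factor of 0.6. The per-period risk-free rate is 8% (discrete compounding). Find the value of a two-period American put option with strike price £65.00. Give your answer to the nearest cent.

Risk-neutral probability p = (1 + 0.08 − 0.6)/(1.4 − 0.6) = 0.4800/0.8000 = 0.6000
Terminal stock prices: S_uu = 107.8, S_ud = 46.2, S_dd = 19.8
Terminal payoffs (K − S): max(-42.8, 0) = 0, max(18.8, 0) = 18.8, max(45.2, 0) = 45.2
Node u (S = 77): continuation = 1/1.08·[0.6000·0.0000 + 0.4000·18.8000] = 6.9630; exercise value = 0.0000 ≤ continuation, so V_u = 6.9630
Node d (S = 33): continuation = 1/1.08·[0.6000·18.8000 + 0.4000·45.2000] = 27.1852; exercise value = 32.0000 > continuation, so V_d = 32.0000 (exercise)
Node 0 (S = 55): continuation = 1/1.08·[0.6000·6.9630 + 0.4000·32.0000] = 15.7202; exercise value = 10.0000 ≤ continuation, so V_0 = 15.7202

£15.72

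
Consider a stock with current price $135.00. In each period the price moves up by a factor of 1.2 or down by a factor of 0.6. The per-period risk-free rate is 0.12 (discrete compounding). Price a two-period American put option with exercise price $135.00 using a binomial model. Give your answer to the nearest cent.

$9.91

Risk-neutral probability p = (1 + 0.12 − 0.6)/(1.2 − 0.6) = 0.5200/0.6000 = 0.8667
Terminal stock prices: S_uu = 194.4, S_ud = 97.2, S_dd = 48.6
Terminal payoffs (K − S): max(-59.4, 0) = 0, max(37.8, 0) = 37.8, max(86.4, 0) = 86.4
Node u (S = 162): continuation = 1/1.12·[0.8667·0.0000 + 0.1333·37.8000] = 4.5000; exercise value = 0.0000 ≤ continuation, so V_u = 4.5000
Node d (S = 81): continuation = 1/1.12·[0.8667·37.8000 + 0.1333·86.4000] = 39.5357; exercise value = 54.0000 > continuation, so V_d = 54.0000 (exercise)
Node 0 (S = 135): continuation = 1/1.12·[0.8667·4.5000 + 0.1333·54.0000] = 9.9107; exercise value = 0.0000 ≤ continuation, so V_0 = 9.9107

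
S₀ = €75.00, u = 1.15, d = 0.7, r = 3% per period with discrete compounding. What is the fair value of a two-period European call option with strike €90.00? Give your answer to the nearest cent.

€4.66

Risk-neutral probability p = (1 + 0.03 − 0.7)/(1.15 − 0.7) = 0.3300/0.4500 = 0.7333
Terminal stock prices: S_uu = 99.19, S_ud = 60.37, S_dd = 36.75
Terminal payoffs (S − K): max(9.187, 0) = 9.187, max(-29.63, 0) = 0, max(-53.25, 0) = 0
Node u (S = 86.25): V_u = 1/1.03·[0.7333·9.1875 + 0.2667·0.0000] = 6.5413
Node d (S = 52.5): V_d = 1/1.03·[0.7333·0.0000 + 0.2667·0.0000] = 0.0000
Node 0 (S = 75): V_0 = 1/1.03·[0.7333·6.5413 + 0.2667·0.0000] = 4.6572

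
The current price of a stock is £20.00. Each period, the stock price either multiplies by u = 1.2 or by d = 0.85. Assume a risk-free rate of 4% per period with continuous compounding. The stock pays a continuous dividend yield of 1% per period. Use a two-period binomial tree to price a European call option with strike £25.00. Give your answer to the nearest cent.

Per-period risk-free factor R = e^0.04 = 1.0408; dividend-adjusted growth = e^(0.04−0.01) = 1.0305.
Risk-neutral probability p = (1.0305 − 0.85)/(1.2 − 0.85) = 0.1805/0.3500 = 0.5156
Terminal stock prices: S_uu = 28.8, S_ud = 20.4, S_dd = 14.45
Terminal payoffs (S − K): max(3.8, 0) = 3.8, max(-4.6, 0) = 0, max(-10.55, 0) = 0
Node u (S = 24): V_u = e^(−0.04)·[0.5156·3.8000 + 0.4844·0.0000] = 1.8824
Node d (S = 17): V_d = e^(−0.04)·[0.5156·0.0000 + 0.4844·0.0000] = 0.0000
Node 0 (S = 20): V_0 = e^(−0.04)·[0.5156·1.8824 + 0.4844·0.0000] = 0.9325

£0.93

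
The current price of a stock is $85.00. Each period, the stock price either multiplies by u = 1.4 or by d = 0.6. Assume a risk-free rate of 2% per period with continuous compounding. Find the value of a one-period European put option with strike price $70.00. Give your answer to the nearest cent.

Risk-neutral probability p = (e^0.02 − 0.6)/(1.4 − 0.6) = 0.4202/0.8000 = 0.5253
Terminal stock prices: S_u = 119, S_d = 51
Terminal payoffs (K − S): max(-49, 0) = 0, max(19, 0) = 19
Node 0 (S = 85): V_0 = e^(−0.02)·[0.5253·0.0000 + 0.4747·19.0000] = 8.8416

$8.84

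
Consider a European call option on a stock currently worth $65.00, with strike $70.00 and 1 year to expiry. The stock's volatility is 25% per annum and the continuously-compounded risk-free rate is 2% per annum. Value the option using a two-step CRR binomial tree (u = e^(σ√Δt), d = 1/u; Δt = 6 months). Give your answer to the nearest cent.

CRR parameters: u = e^(σ√Δt) = e^(0.25·√0.5) = 1.1934, d = 1/u = 0.8380
Per-period rate: rΔt = 0.02·0.5 = 0.01, so R = e^0.01 = 1.0101
Risk-neutral probability p = (e^0.01 − 0.8380)/(1.1934 − 0.8380) = 0.1721/0.3554 = 0.4842
Terminal stock prices: S_uu = 92.57, S_ud = 65, S_dd = 45.64
Terminal payoffs (S − K): max(22.57, 0) = 22.57, max(-5, 0) = 0, max(-24.36, 0) = 0
Node u (S = 77.57): V_u = e^(−0.01)·[0.4842·22.5677 + 0.5158·0.0000] = 10.8186
Node d (S = 54.47): V_d = e^(−0.01)·[0.4842·0.0000 + 0.5158·0.0000] = 0.0000
Node 0 (S = 65): V_0 = e^(−0.01)·[0.4842·10.8186 + 0.5158·0.0000] = 5.1862

$5.19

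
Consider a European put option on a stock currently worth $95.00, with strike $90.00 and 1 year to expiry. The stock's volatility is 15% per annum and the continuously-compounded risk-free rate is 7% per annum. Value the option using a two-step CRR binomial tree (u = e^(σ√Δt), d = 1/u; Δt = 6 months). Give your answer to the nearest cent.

CRR parameters: u = e^(σ√Δt) = e^(0.15·√0.5) = 1.1119, d = 1/u = 0.8994
Per-period rate: rΔt = 0.07·0.5 = 0.035, so R = e^0.035 = 1.0356
Risk-neutral probability p = (e^0.035 − 0.8994)/(1.1119 − 0.8994) = 0.1363/0.2125 = 0.6411
Terminal stock prices: S_uu = 117.4, S_ud = 95, S_dd = 76.84
Terminal payoffs (K − S): max(-27.45, 0) = 0, max(-5, 0) = 0, max(13.16, 0) = 13.16
Node u (S = 105.6): V_u = e^(−0.035)·[0.6411·0.0000 + 0.3589·0.0000] = 0.0000
Node d (S = 85.44): V_d = e^(−0.035)·[0.6411·0.0000 + 0.3589·13.1585] = 4.5601
Node 0 (S = 95): V_0 = e^(−0.035)·[0.6411·0.0000 + 0.3589·4.5601] = 1.5803

$1.58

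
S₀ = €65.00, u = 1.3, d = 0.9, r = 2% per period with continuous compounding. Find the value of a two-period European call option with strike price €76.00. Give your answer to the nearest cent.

€2.96

Risk-neutral probability p = (e^0.02 − 0.9)/(1.3 − 0.9) = 0.1202/0.4000 = 0.3005
Terminal stock prices: S_uu = 109.9, S_ud = 76.05, S_dd = 52.65
Terminal payoffs (S − K): max(33.85, 0) = 33.85, max(0.05, 0) = 0.05, max(-23.35, 0) = 0
Node u (S = 84.5): V_u = e^(−0.02)·[0.3005·33.8500 + 0.6995·0.0500] = 10.0049
Node d (S = 58.5): V_d = e^(−0.02)·[0.3005·0.0500 + 0.6995·0.0000] = 0.0147
Node 0 (S = 65): V_0 = e^(−0.02)·[0.3005·10.0049 + 0.6995·0.0147] = 2.9571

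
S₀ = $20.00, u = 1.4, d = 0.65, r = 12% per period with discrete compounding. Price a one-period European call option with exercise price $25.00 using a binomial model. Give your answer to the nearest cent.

Risk-neutral probability p = (1 + 0.12 − 0.65)/(1.4 − 0.65) = 0.4700/0.7500 = 0.6267
Terminal stock prices: S_u = 28, S_d = 13
Terminal payoffs (S − K): max(3, 0) = 3, max(-12, 0) = 0
Node 0 (S = 20): V_0 = 1/1.12·[0.6267·3.0000 + 0.3733·0.0000] = 1.6786

$1.68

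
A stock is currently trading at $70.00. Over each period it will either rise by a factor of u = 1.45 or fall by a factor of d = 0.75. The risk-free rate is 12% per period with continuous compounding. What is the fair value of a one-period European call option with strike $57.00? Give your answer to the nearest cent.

$21.28

Risk-neutral probability p = (e^0.12 − 0.75)/(1.45 − 0.75) = 0.3775/0.7000 = 0.5393
Terminal stock prices: S_u = 101.5, S_d = 52.5
Terminal payoffs (S − K): max(44.5, 0) = 44.5, max(-4.5, 0) = 0
Node 0 (S = 70): V_0 = e^(−0.12)·[0.5393·44.5000 + 0.4607·0.0000] = 21.2843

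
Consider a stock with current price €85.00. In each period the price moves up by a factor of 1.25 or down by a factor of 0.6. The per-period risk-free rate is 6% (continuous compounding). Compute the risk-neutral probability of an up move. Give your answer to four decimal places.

p = 0.7105

Risk-neutral probability p = (e^0.06 − 0.6)/(1.25 − 0.6) = 0.4618/0.6500 = 0.7105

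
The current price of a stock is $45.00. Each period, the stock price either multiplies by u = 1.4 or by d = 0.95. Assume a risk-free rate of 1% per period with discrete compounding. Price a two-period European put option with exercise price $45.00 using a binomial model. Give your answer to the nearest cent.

Risk-neutral probability p = (1 + 0.01 − 0.95)/(1.4 − 0.95) = 0.0600/0.4500 = 0.1333
Terminal stock prices: S_uu = 88.2, S_ud = 59.85, S_dd = 40.61
Terminal payoffs (K − S): max(-43.2, 0) = 0, max(-14.85, 0) = 0, max(4.388, 0) = 4.388
Node u (S = 63): V_u = 1/1.01·[0.1333·0.0000 + 0.8667·0.0000] = 0.0000
Node d (S = 42.75): V_d = 1/1.01·[0.1333·0.0000 + 0.8667·4.3875] = 3.7649
Node 0 (S = 45): V_0 = 1/1.01·[0.1333·0.0000 + 0.8667·3.7649] = 3.2306

$3.23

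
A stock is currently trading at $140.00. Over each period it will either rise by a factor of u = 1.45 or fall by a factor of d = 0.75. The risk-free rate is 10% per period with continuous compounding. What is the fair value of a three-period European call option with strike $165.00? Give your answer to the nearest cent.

$41.05

Risk-neutral probability p = (e^0.1 − 0.75)/(1.45 − 0.75) = 0.3552/0.7000 = 0.5074
Terminal stock prices: S_uuu = 426.8, S_uud = 220.8, S_udd = 114.2, S_ddd = 59.06
Terminal payoffs (S − K): max(261.8, 0) = 261.8, max(55.76, 0) = 55.76, max(-50.81, 0) = 0, max(-105.9, 0) = 0
Node uu (S = 294.4): V_uu = e^(−0.1)·[0.5074·261.8075 + 0.4926·55.7625] = 145.0518
Node ud (S = 152.2): V_ud = e^(−0.1)·[0.5074·55.7625 + 0.4926·0.0000] = 25.6007
Node dd (S = 78.75): V_dd = e^(−0.1)·[0.5074·0.0000 + 0.4926·0.0000] = 0.0000
Node u (S = 203): V_u = e^(−0.1)·[0.5074·145.0518 + 0.4926·25.6007] = 78.0048
Node d (S = 105): V_d = e^(−0.1)·[0.5074·25.6007 + 0.4926·0.0000] = 11.7534
Node 0 (S = 140): V_0 = e^(−0.1)·[0.5074·78.0048 + 0.4926·11.7534] = 41.0511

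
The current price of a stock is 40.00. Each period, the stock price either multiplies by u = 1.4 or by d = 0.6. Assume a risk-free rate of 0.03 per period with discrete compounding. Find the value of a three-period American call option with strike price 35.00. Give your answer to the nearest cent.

Risk-neutral probability p = (1 + 0.03 − 0.6)/(1.4 − 0.6) = 0.4300/0.8000 = 0.5375
Terminal stock prices: S_uuu = 109.8, S_uud = 47.04, S_udd = 20.16, S_ddd = 8.64
Terminal payoffs (S − K): max(74.76, 0) = 74.76, max(12.04, 0) = 12.04, max(-14.84, 0) = 0, max(-26.36, 0) = 0
Node uu (S = 78.4): continuation = 1/1.03·[0.5375·74.7600 + 0.4625·12.0400] = 44.4194; exercise value = 43.4000 ≤ continuation, so V_uu = 44.4194
Node ud (S = 33.6): continuation = 1/1.03·[0.5375·12.0400 + 0.4625·0.0000] = 6.2830; exercise value = 0.0000 ≤ continuation, so V_ud = 6.2830
Node dd (S = 14.4): continuation = 1/1.03·[0.5375·0.0000 + 0.4625·0.0000] = 0.0000; exercise value = 0.0000 ≤ continuation, so V_dd = 0.0000
Node u (S = 56): continuation = 1/1.03·[0.5375·44.4194 + 0.4625·6.2830] = 26.0013; exercise value = 21.0000 ≤ continuation, so V_u = 26.0013
Node d (S = 24): continuation = 1/1.03·[0.5375·6.2830 + 0.4625·0.0000] = 3.2788; exercise value = 0.0000 ≤ continuation, so V_d = 3.2788
Node 0 (S = 40): continuation = 1/1.03·[0.5375·26.0013 + 0.4625·3.2788] = 15.0409; exercise value = 5.0000 ≤ continuation, so V_0 = 15.0409

15.04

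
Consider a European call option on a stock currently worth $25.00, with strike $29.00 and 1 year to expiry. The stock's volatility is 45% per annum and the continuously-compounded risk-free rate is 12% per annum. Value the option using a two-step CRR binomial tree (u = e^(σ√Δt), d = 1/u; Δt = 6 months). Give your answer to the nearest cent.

CRR parameters: u = e^(σ√Δt) = e^(0.45·√0.5) = 1.3746, d = 1/u = 0.7275
Per-period rate: rΔt = 0.12·0.5 = 0.06, so R = e^0.06 = 1.0618
Risk-neutral probability p = (e^0.06 − 0.7275)/(1.3746 − 0.7275) = 0.3344/0.6472 = 0.5167
Terminal stock prices: S_uu = 47.24, S_ud = 25, S_dd = 13.23
Terminal payoffs (S − K): max(18.24, 0) = 18.24, max(-4, 0) = 0, max(-15.77, 0) = 0
Node u (S = 34.37): V_u = e^(−0.06)·[0.5167·18.2415 + 0.4833·0.0000] = 8.8758
Node d (S = 18.19): V_d = e^(−0.06)·[0.5167·0.0000 + 0.4833·0.0000] = 0.0000
Node 0 (S = 25): V_0 = e^(−0.06)·[0.5167·8.8758 + 0.4833·0.0000] = 4.3187

$4.32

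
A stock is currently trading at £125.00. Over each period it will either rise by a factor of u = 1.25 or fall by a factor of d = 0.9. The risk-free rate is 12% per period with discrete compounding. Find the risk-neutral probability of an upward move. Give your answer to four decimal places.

Risk-neutral probability p = (1 + 0.12 − 0.9)/(1.25 − 0.9) = 0.2200/0.3500 = 0.6286

p = 0.6286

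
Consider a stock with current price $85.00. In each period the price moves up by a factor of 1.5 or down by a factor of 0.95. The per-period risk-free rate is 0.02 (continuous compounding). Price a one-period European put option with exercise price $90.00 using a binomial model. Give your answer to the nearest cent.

Risk-neutral probability p = (e^0.02 − 0.95)/(1.5 − 0.95) = 0.0702/0.5500 = 0.1276
Terminal stock prices: S_u = 127.5, S_d = 80.75
Terminal payoffs (K − S): max(-37.5, 0) = 0, max(9.25, 0) = 9.25
Node 0 (S = 85): V_0 = e^(−0.02)·[0.1276·0.0000 + 0.8724·9.2500] = 7.9096

$7.91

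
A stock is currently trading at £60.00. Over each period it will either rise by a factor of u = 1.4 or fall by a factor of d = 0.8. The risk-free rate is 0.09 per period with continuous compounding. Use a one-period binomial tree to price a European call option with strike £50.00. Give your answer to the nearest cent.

Risk-neutral probability p = (e^0.09 − 0.8)/(1.4 − 0.8) = 0.2942/0.6000 = 0.4903
Terminal stock prices: S_u = 84, S_d = 48
Terminal payoffs (S − K): max(34, 0) = 34, max(-2, 0) = 0
Node 0 (S = 60): V_0 = e^(−0.09)·[0.4903·34.0000 + 0.5097·0.0000] = 15.2351

£15.24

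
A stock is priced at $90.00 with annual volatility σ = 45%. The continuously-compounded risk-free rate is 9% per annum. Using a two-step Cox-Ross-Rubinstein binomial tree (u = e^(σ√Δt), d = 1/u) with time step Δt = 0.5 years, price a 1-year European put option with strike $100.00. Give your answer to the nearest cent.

$16.91

CRR parameters: u = e^(σ√Δt) = e^(0.45·√0.5) = 1.3746, d = 1/u = 0.7275
Per-period rate: rΔt = 0.09·0.5 = 0.045, so R = e^0.045 = 1.0460
Risk-neutral probability p = (e^0.045 − 0.7275)/(1.3746 − 0.7275) = 0.3186/0.6472 = 0.4922
Terminal stock prices: S_uu = 170.1, S_ud = 90, S_dd = 47.63
Terminal payoffs (K − S): max(-70.07, 0) = 0, max(10, 0) = 10, max(52.37, 0) = 52.37
Node u (S = 123.7): V_u = e^(−0.045)·[0.4922·0.0000 + 0.5078·10.0000] = 4.8542
Node d (S = 65.47): V_d = e^(−0.045)·[0.4922·10.0000 + 0.5078·52.3723] = 30.1285
Node 0 (S = 90): V_0 = e^(−0.045)·[0.4922·4.8542 + 0.5078·30.1285] = 16.9093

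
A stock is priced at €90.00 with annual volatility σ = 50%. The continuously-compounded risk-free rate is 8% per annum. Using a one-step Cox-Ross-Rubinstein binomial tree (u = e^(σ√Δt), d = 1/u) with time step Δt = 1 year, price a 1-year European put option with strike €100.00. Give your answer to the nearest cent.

CRR parameters: u = e^(σ√Δt) = e^(0.5·√1) = 1.6487, d = 1/u = 0.6065
Per-period rate: rΔt = 0.08·1 = 0.08, so R = e^0.08 = 1.0833
Risk-neutral probability p = (e^0.08 − 0.6065)/(1.6487 − 0.6065) = 0.4768/1.0422 = 0.4575
Terminal stock prices: S_u = 148.4, S_d = 54.59
Terminal payoffs (K − S): max(-48.38, 0) = 0, max(45.41, 0) = 45.41
Node 0 (S = 90): V_0 = e^(−0.08)·[0.4575·0.0000 + 0.5425·45.4122] = 22.7439

€22.74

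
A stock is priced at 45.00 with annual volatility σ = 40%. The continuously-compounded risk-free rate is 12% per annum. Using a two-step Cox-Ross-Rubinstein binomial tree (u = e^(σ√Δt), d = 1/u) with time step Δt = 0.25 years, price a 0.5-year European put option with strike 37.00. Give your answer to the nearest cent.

CRR parameters: u = e^(σ√Δt) = e^(0.4·√0.25) = 1.2214, d = 1/u = 0.8187
Per-period rate: rΔt = 0.12·0.25 = 0.03, so R = e^0.03 = 1.0305
Risk-neutral probability p = (e^0.03 − 0.8187)/(1.2214 − 0.8187) = 0.2117/0.4027 = 0.5258
Terminal stock prices: S_uu = 67.13, S_ud = 45, S_dd = 30.16
Terminal payoffs (K − S): max(-30.13, 0) = 0, max(-8, 0) = 0, max(6.836, 0) = 6.836
Node u (S = 54.96): V_u = e^(−0.03)·[0.5258·0.0000 + 0.4742·0.0000] = 0.0000
Node d (S = 36.84): V_d = e^(−0.03)·[0.5258·0.0000 + 0.4742·6.8356] = 3.1457
Node 0 (S = 45): V_0 = e^(−0.03)·[0.5258·0.0000 + 0.4742·3.1457] = 1.4476

1.45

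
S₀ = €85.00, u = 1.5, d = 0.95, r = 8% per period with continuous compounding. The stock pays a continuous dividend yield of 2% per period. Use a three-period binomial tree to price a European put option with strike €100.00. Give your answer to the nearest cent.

Per-period risk-free factor R = e^0.08 = 1.0833; dividend-adjusted growth = e^(0.08−0.02) = 1.0618.
Risk-neutral probability p = (1.0618 − 0.95)/(1.5 − 0.95) = 0.1118/0.5500 = 0.2033
Terminal stock prices: S_uuu = 286.9, S_uud = 181.7, S_udd = 115.1, S_ddd = 72.88
Terminal payoffs (K − S): max(-186.9, 0) = 0, max(-81.69, 0) = 0, max(-15.07, 0) = 0, max(27.12, 0) = 27.12
Node uu (S = 191.2): V_uu = e^(−0.08)·[0.2033·0.0000 + 0.7967·0.0000] = 0.0000
Node ud (S = 121.1): V_ud = e^(−0.08)·[0.2033·0.0000 + 0.7967·0.0000] = 0.0000
Node dd (S = 76.71): V_dd = e^(−0.08)·[0.2033·0.0000 + 0.7967·27.1231] = 19.9466
Node u (S = 127.5): V_u = e^(−0.08)·[0.2033·0.0000 + 0.7967·0.0000] = 0.0000
Node d (S = 80.75): V_d = e^(−0.08)·[0.2033·0.0000 + 0.7967·19.9466] = 14.6690
Node 0 (S = 85): V_0 = e^(−0.08)·[0.2033·0.0000 + 0.7967·14.6690] = 10.7877

€10.79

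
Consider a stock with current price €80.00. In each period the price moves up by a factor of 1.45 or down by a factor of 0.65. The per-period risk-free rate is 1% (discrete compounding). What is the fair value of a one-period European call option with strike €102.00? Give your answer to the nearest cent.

Risk-neutral probability p = (1 + 0.01 − 0.65)/(1.45 − 0.65) = 0.3600/0.8000 = 0.4500
Terminal stock prices: S_u = 116, S_d = 52
Terminal payoffs (S − K): max(14, 0) = 14, max(-50, 0) = 0
Node 0 (S = 80): V_0 = 1/1.01·[0.4500·14.0000 + 0.5500·0.0000] = 6.2376

€6.24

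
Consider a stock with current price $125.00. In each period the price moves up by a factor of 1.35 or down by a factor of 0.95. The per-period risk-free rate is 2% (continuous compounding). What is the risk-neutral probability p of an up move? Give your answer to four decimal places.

Risk-neutral probability p = (e^0.02 − 0.95)/(1.35 − 0.95) = 0.0702/0.4000 = 0.1755

p = 0.1755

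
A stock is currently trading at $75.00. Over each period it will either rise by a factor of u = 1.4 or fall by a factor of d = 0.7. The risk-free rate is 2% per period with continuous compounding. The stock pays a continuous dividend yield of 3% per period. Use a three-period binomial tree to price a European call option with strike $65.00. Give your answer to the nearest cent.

$20.20

Per-period risk-free factor R = e^0.02 = 1.0202; dividend-adjusted growth = e^(0.02−0.03) = 0.9900.
Risk-neutral probability p = (0.9900 − 0.7)/(1.4 − 0.7) = 0.2900/0.7000 = 0.4144
Terminal stock prices: S_uuu = 205.8, S_uud = 102.9, S_udd = 51.45, S_ddd = 25.72
Terminal payoffs (S − K): max(140.8, 0) = 140.8, max(37.9, 0) = 37.9, max(-13.55, 0) = 0, max(-39.28, 0) = 0
Node uu (S = 147): V_uu = e^(−0.02)·[0.4144·140.8000 + 0.5856·37.9000] = 78.9426
Node ud (S = 73.5): V_ud = e^(−0.02)·[0.4144·37.9000 + 0.5856·0.0000] = 15.3932
Node dd (S = 36.75): V_dd = e^(−0.02)·[0.4144·0.0000 + 0.5856·0.0000] = 0.0000
Node u (S = 105): V_u = e^(−0.02)·[0.4144·78.9426 + 0.5856·15.3932] = 40.8991
Node d (S = 52.5): V_d = e^(−0.02)·[0.4144·15.3932 + 0.5856·0.0000] = 6.2520
Node 0 (S = 75): V_0 = e^(−0.02)·[0.4144·40.8991 + 0.5856·6.2520] = 20.2002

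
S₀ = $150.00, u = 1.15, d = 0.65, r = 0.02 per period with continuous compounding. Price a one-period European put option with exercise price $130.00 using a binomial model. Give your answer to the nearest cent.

$8.27

Risk-neutral probability p = (e^0.02 − 0.65)/(1.15 − 0.65) = 0.3702/0.5000 = 0.7404
Terminal stock prices: S_u = 172.5, S_d = 97.5
Terminal payoffs (K − S): max(-42.5, 0) = 0, max(32.5, 0) = 32.5
Node 0 (S = 150): V_0 = e^(−0.02)·[0.7404·0.0000 + 0.2596·32.5000] = 8.2699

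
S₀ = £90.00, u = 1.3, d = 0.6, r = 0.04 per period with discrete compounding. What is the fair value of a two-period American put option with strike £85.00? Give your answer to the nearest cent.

Risk-neutral probability p = (1 + 0.04 − 0.6)/(1.3 − 0.6) = 0.4400/0.7000 = 0.6286
Terminal stock prices: S_uu = 152.1, S_ud = 70.2, S_dd = 32.4
Terminal payoffs (K − S): max(-67.1, 0) = 0, max(14.8, 0) = 14.8, max(52.6, 0) = 52.6
Node u (S = 117): continuation = 1/1.04·[0.6286·0.0000 + 0.3714·14.8000] = 5.2857; exercise value = 0.0000 ≤ continuation, so V_u = 5.2857
Node d (S = 54): continuation = 1/1.04·[0.6286·14.8000 + 0.3714·52.6000] = 27.7308; exercise value = 31.0000 > continuation, so V_d = 31.0000 (exercise)
Node 0 (S = 90): continuation = 1/1.04·[0.6286·5.2857 + 0.3714·31.0000] = 14.2661; exercise value = 0.0000 ≤ continuation, so V_0 = 14.2661

£14.27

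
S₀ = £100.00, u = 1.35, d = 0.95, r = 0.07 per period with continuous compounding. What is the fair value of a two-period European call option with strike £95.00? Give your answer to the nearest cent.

Risk-neutral probability p = (e^0.07 − 0.95)/(1.35 − 0.95) = 0.1225/0.4000 = 0.3063
Terminal stock prices: S_uu = 182.3, S_ud = 128.2, S_dd = 90.25
Terminal payoffs (S − K): max(87.25, 0) = 87.25, max(33.25, 0) = 33.25, max(-4.75, 0) = 0
Node u (S = 135): V_u = e^(−0.07)·[0.3063·87.2500 + 0.6937·33.2500] = 46.4226
Node d (S = 95): V_d = e^(−0.07)·[0.3063·33.2500 + 0.6937·0.0000] = 9.4950
Node 0 (S = 100): V_0 = e^(−0.07)·[0.3063·46.4226 + 0.6937·9.4950] = 19.3983

£19.40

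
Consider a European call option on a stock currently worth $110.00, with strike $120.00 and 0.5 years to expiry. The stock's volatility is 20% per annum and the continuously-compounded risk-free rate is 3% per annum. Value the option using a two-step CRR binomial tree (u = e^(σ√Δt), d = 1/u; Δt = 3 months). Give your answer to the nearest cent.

CRR parameters: u = e^(σ√Δt) = e^(0.2·√0.25) = 1.1052, d = 1/u = 0.9048
Per-period rate: rΔt = 0.03·0.25 = 0.0075, so R = e^0.0075 = 1.0075
Risk-neutral probability p = (e^0.0075 − 0.9048)/(1.1052 − 0.9048) = 0.1027/0.2003 = 0.5126
Terminal stock prices: S_uu = 134.4, S_ud = 110, S_dd = 90.06
Terminal payoffs (S − K): max(14.35, 0) = 14.35, max(-10, 0) = 0, max(-29.94, 0) = 0
Node u (S = 121.6): V_u = e^(−0.0075)·[0.5126·14.3543 + 0.4874·0.0000] = 7.3030
Node d (S = 99.53): V_d = e^(−0.0075)·[0.5126·0.0000 + 0.4874·0.0000] = 0.0000
Node 0 (S = 110): V_0 = e^(−0.0075)·[0.5126·7.3030 + 0.4874·0.0000] = 3.7156

$3.72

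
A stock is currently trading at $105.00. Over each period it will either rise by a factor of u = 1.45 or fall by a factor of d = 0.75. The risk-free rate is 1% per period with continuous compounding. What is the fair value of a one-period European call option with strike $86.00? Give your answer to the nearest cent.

$24.37

Risk-neutral probability p = (e^0.01 − 0.75)/(1.45 − 0.75) = 0.2601/0.7000 = 0.3715
Terminal stock prices: S_u = 152.2, S_d = 78.75
Terminal payoffs (S − K): max(66.25, 0) = 66.25, max(-7.25, 0) = 0
Node 0 (S = 105): V_0 = e^(−0.01)·[0.3715·66.2500 + 0.6285·0.0000] = 24.3670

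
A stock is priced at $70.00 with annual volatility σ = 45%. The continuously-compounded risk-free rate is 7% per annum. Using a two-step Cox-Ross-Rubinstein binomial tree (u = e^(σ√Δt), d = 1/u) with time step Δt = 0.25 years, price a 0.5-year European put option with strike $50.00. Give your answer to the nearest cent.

CRR parameters: u = e^(σ√Δt) = e^(0.45·√0.25) = 1.2523, d = 1/u = 0.7985
Per-period rate: rΔt = 0.07·0.25 = 0.0175, so R = e^0.0175 = 1.0177
Risk-neutral probability p = (e^0.0175 − 0.7985)/(1.2523 − 0.7985) = 0.2191/0.4538 = 0.4829
Terminal stock prices: S_uu = 109.8, S_ud = 70, S_dd = 44.63
Terminal payoffs (K − S): max(-59.78, 0) = 0, max(-20, 0) = 0, max(5.366, 0) = 5.366
Node u (S = 87.66): V_u = e^(−0.0175)·[0.4829·0.0000 + 0.5171·0.0000] = 0.0000
Node d (S = 55.9): V_d = e^(−0.0175)·[0.4829·0.0000 + 0.5171·5.3660] = 2.7267
Node 0 (S = 70): V_0 = e^(−0.0175)·[0.4829·0.0000 + 0.5171·2.7267] = 1.3855

$1.39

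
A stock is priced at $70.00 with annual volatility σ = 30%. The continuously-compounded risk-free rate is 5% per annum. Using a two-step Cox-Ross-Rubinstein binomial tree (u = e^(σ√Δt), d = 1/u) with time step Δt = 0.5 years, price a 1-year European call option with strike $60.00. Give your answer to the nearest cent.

CRR parameters: u = e^(σ√Δt) = e^(0.3·√0.5) = 1.2363, d = 1/u = 0.8089
Per-period rate: rΔt = 0.05·0.5 = 0.025, so R = e^0.025 = 1.0253
Risk-neutral probability p = (e^0.025 − 0.8089)/(1.2363 − 0.8089) = 0.2165/0.4275 = 0.5064
Terminal stock prices: S_uu = 107, S_ud = 70, S_dd = 45.8
Terminal payoffs (S − K): max(46.99, 0) = 46.99, max(10, 0) = 10, max(-14.2, 0) = 0
Node u (S = 86.54): V_u = e^(−0.025)·[0.5064·46.9926 + 0.4936·10.0000] = 28.0232
Node d (S = 56.62): V_d = e^(−0.025)·[0.5064·10.0000 + 0.4936·0.0000] = 4.9389
Node 0 (S = 70): V_0 = e^(−0.025)·[0.5064·28.0232 + 0.4936·4.9389] = 16.2179

$16.22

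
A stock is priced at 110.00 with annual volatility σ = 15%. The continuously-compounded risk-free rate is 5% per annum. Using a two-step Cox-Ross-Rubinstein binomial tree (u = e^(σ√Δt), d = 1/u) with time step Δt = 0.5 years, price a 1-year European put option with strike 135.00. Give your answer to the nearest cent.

CRR parameters: u = e^(σ√Δt) = e^(0.15·√0.5) = 1.1119, d = 1/u = 0.8994
Per-period rate: rΔt = 0.05·0.5 = 0.025, so R = e^0.025 = 1.0253
Risk-neutral probability p = (e^0.025 − 0.8994)/(1.1119 − 0.8994) = 0.1259/0.2125 = 0.5926
Terminal stock prices: S_uu = 136, S_ud = 110, S_dd = 88.97
Terminal payoffs (K − S): max(-0.9942, 0) = 0, max(25, 0) = 25, max(46.03, 0) = 46.03
Node u (S = 122.3): V_u = e^(−0.025)·[0.5926·0.0000 + 0.4074·25.0000] = 9.9330
Node d (S = 98.93): V_d = e^(−0.025)·[0.5926·25.0000 + 0.4074·46.0256] = 32.7367
Node 0 (S = 110): V_0 = e^(−0.025)·[0.5926·9.9330 + 0.4074·32.7367] = 18.7481

18.75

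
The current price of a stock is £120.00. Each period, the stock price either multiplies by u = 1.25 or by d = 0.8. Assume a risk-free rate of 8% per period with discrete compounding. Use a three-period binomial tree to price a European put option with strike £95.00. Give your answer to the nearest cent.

£1.44

Risk-neutral probability p = (1 + 0.08 − 0.8)/(1.25 − 0.8) = 0.2800/0.4500 = 0.6222
Terminal stock prices: S_uuu = 234.4, S_uud = 150, S_udd = 96, S_ddd = 61.44
Terminal payoffs (K − S): max(-139.4, 0) = 0, max(-55, 0) = 0, max(-1, 0) = 0, max(33.56, 0) = 33.56
Node uu (S = 187.5): V_uu = 1/1.08·[0.6222·0.0000 + 0.3778·0.0000] = 0.0000
Node ud (S = 120): V_ud = 1/1.08·[0.6222·0.0000 + 0.3778·0.0000] = 0.0000
Node dd (S = 76.8): V_dd = 1/1.08·[0.6222·0.0000 + 0.3778·33.5600] = 11.7391
Node u (S = 150): V_u = 1/1.08·[0.6222·0.0000 + 0.3778·0.0000] = 0.0000
Node d (S = 96): V_d = 1/1.08·[0.6222·0.0000 + 0.3778·11.7391] = 4.1063
Node 0 (S = 120): V_0 = 1/1.08·[0.6222·0.0000 + 0.3778·4.1063] = 1.4363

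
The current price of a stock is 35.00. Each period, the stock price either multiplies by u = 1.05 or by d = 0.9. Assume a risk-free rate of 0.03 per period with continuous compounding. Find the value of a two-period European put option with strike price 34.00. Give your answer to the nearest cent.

0.29

Risk-neutral probability p = (e^0.03 − 0.9)/(1.05 − 0.9) = 0.1305/0.1500 = 0.8697
Terminal stock prices: S_uu = 38.59, S_ud = 33.08, S_dd = 28.35
Terminal payoffs (K − S): max(-4.587, 0) = 0, max(0.925, 0) = 0.925, max(5.65, 0) = 5.65
Node u (S = 36.75): V_u = e^(−0.03)·[0.8697·0.0000 + 0.1303·0.9250] = 0.1170
Node d (S = 31.5): V_d = e^(−0.03)·[0.8697·0.9250 + 0.1303·5.6500] = 1.4951
Node 0 (S = 35): V_0 = e^(−0.03)·[0.8697·0.1170 + 0.1303·1.4951] = 0.2878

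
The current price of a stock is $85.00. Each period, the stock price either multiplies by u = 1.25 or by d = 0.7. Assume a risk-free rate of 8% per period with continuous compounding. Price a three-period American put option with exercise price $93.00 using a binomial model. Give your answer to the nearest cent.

Risk-neutral probability p = (e^0.08 − 0.7)/(1.25 − 0.7) = 0.3833/0.5500 = 0.6969
Terminal stock prices: S_uuu = 166, S_uud = 92.97, S_udd = 52.06, S_ddd = 29.15
Terminal payoffs (K − S): max(-73.02, 0) = 0, max(0.03125, 0) = 0.03125, max(40.94, 0) = 40.94, max(63.85, 0) = 63.85
Node uu (S = 132.8): continuation = e^(−0.08)·[0.6969·0.0000 + 0.3031·0.0312] = 0.0087; exercise value = 0.0000 ≤ continuation, so V_uu = 0.0087
Node ud (S = 74.38): continuation = e^(−0.08)·[0.6969·0.0312 + 0.3031·40.9375] = 11.4748; exercise value = 18.6250 > continuation, so V_ud = 18.6250 (exercise)
Node dd (S = 41.65): continuation = e^(−0.08)·[0.6969·40.9375 + 0.3031·63.8450] = 44.1998; exercise value = 51.3500 > continuation, so V_dd = 51.3500 (exercise)
Node u (S = 106.2): continuation = e^(−0.08)·[0.6969·0.0087 + 0.3031·18.6250] = 5.2171; exercise value = 0.0000 ≤ continuation, so V_u = 5.2171
Node d (S = 59.5): continuation = e^(−0.08)·[0.6969·18.6250 + 0.3031·51.3500] = 26.3498; exercise value = 33.5000 > continuation, so V_d = 33.5000 (exercise)
Node 0 (S = 85): continuation = e^(−0.08)·[0.6969·5.2171 + 0.3031·33.5000] = 12.7298; exercise value = 8.0000 ≤ continuation, so V_0 = 12.7298

$12.73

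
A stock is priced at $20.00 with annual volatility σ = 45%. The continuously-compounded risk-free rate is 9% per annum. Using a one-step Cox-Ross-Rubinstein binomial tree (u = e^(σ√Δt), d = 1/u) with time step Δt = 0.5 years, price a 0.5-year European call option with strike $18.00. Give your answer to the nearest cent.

CRR parameters: u = e^(σ√Δt) = e^(0.45·√0.5) = 1.3746, d = 1/u = 0.7275
Per-period rate: rΔt = 0.09·0.5 = 0.045, so R = e^0.045 = 1.0460
Risk-neutral probability p = (e^0.045 − 0.7275)/(1.3746 − 0.7275) = 0.3186/0.6472 = 0.4922
Terminal stock prices: S_u = 27.49, S_d = 14.55
Terminal payoffs (S − K): max(9.493, 0) = 9.493, max(-3.451, 0) = 0
Node 0 (S = 20): V_0 = e^(−0.045)·[0.4922·9.4930 + 0.5078·0.0000] = 4.4672

$4.47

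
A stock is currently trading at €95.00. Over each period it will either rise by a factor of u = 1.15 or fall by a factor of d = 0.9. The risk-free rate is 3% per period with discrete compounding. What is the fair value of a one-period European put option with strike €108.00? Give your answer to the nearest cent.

€10.49

Risk-neutral probability p = (1 + 0.03 − 0.9)/(1.15 − 0.9) = 0.1300/0.2500 = 0.5200
Terminal stock prices: S_u = 109.2, S_d = 85.5
Terminal payoffs (K − S): max(-1.25, 0) = 0, max(22.5, 0) = 22.5
Node 0 (S = 95): V_0 = 1/1.03·[0.5200·0.0000 + 0.4800·22.5000] = 10.4854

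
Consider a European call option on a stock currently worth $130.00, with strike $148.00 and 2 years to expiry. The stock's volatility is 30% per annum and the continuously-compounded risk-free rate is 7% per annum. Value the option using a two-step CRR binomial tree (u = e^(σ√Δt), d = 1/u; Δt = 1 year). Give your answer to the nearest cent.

CRR parameters: u = e^(σ√Δt) = e^(0.3·√1) = 1.3499, d = 1/u = 0.7408
Per-period rate: rΔt = 0.07·1 = 0.07, so R = e^0.07 = 1.0725
Risk-neutral probability p = (e^0.07 − 0.7408)/(1.3499 − 0.7408) = 0.3317/0.6090 = 0.5446
Terminal stock prices: S_uu = 236.9, S_ud = 130, S_dd = 71.35
Terminal payoffs (S − K): max(88.88, 0) = 88.88, max(-18, 0) = 0, max(-76.65, 0) = 0
Node u (S = 175.5): V_u = e^(−0.07)·[0.5446·88.8754 + 0.4554·0.0000] = 45.1302
Node d (S = 96.31): V_d = e^(−0.07)·[0.5446·0.0000 + 0.4554·0.0000] = 0.0000
Node 0 (S = 130): V_0 = e^(−0.07)·[0.5446·45.1302 + 0.4554·0.0000] = 22.9167

$22.92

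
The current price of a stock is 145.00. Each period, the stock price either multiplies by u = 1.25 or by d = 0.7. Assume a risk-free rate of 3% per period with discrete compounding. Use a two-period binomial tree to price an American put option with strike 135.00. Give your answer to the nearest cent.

14.85

Risk-neutral probability p = (1 + 0.03 − 0.7)/(1.25 − 0.7) = 0.3300/0.5500 = 0.6000
Terminal stock prices: S_uu = 226.6, S_ud = 126.9, S_dd = 71.05
Terminal payoffs (K − S): max(-91.56, 0) = 0, max(8.125, 0) = 8.125, max(63.95, 0) = 63.95
Node u (S = 181.2): continuation = 1/1.03·[0.6000·0.0000 + 0.4000·8.1250] = 3.1553; exercise value = 0.0000 ≤ continuation, so V_u = 3.1553
Node d (S = 101.5): continuation = 1/1.03·[0.6000·8.1250 + 0.4000·63.9500] = 29.5680; exercise value = 33.5000 > continuation, so V_d = 33.5000 (exercise)
Node 0 (S = 145): continuation = 1/1.03·[0.6000·3.1553 + 0.4000·33.5000] = 14.8478; exercise value = 0.0000 ≤ continuation, so V_0 = 14.8478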